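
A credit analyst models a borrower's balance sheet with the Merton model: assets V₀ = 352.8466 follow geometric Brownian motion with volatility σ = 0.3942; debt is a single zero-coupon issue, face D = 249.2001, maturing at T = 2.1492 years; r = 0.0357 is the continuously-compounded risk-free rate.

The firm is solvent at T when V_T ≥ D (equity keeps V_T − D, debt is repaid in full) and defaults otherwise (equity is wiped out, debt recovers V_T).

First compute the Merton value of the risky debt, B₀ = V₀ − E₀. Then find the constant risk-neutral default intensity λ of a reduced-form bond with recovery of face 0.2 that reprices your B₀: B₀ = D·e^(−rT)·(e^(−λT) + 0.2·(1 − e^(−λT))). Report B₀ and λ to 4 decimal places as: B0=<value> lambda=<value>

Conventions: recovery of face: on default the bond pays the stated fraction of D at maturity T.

With assets at 352.8466 and a single debt payment of 249.2001 at 2.1492 years:
d₁ = [ln(V₀/D) + (r + σ²/2)T] / (σ√T)
   = [ln(352.8466/249.2001) + (0.0357 + 0.5·0.3942²)·2.1492] / (0.3942·√2.1492)
   = [0.347777 + 0.243712] / 0.577903 = 1.023510
d₂ = d₁ − σ√T = 1.023510 − 0.577903 = 0.445607
N(d₁) = 0.846967,  N(d₂) = 0.672059,  e^(−rT) = 0.926143
E₀ = V₀·N(d₁) − D·e^(−rT)·N(d₂)
   = 352.8466·0.846967 − 249.2001·0.926143·0.672059 = 143.741364
B₀ = V₀ − E₀ = 352.8466 − 143.741364 = 209.105236
e^(−λT) = (B₀·e^(rT)/D − 0.2)/(1 − 0.2) = (209.1052·1.079747/249.2001 − 0.2)/0.8 = 0.88252684
λ = −ln(0.88252684)/2.1492 = 0.058145

B0=209.1052 lambda=0.0581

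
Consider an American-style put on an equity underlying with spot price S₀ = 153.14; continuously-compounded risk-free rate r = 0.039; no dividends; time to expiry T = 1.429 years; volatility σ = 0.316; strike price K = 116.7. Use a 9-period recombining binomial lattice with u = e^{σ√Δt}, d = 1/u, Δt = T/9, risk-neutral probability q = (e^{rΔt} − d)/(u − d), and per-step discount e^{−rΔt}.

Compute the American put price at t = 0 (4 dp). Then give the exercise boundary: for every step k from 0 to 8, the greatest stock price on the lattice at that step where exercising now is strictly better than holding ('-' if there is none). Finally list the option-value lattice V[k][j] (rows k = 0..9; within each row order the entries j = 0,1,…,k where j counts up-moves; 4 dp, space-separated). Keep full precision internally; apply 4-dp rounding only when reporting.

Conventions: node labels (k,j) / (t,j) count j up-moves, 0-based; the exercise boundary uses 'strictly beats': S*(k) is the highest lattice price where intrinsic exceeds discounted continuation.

params: Δt=0.15878 u=1.13419 d=0.88169 q=0.49316 e^(-rΔt)=0.99383
t_9 payoffs: 67.3910 53.2699 35.1047 11.7374 0.0000 0.0000 0.0000 0.0000 0.0000 0.0000
t_8: node(8,0) S=55.9256 payoff=60.7744 vs cont=60.0540 → 60.7744 [stop]  node(8,1) S=71.9416 payoff=44.7584 vs cont=44.0380 → 44.7584 [stop]  node(8,2) S=92.5443 payoff=24.1557 vs cont=23.4353 → 24.1557 [stop]  node(8,3) S=119.0472 payoff=0.0000 vs cont=5.9123 → 5.9123 [wait]  node(8,4) S=153.1400 payoff=0.0000 vs cont=0.0000 → 0.0000 [wait]  node(8,5) S=196.9963 payoff=0.0000 vs cont=0.0000 → 0.0000 [wait]  node(8,6) S=253.4123 payoff=0.0000 vs cont=0.0000 → 0.0000 [wait]  node(8,7) S=325.9847 payoff=0.0000 vs cont=0.0000 → 0.0000 [wait]  node(8,8) S=419.3404 payoff=0.0000 vs cont=0.0000 → 0.0000 [wait]  ⇒ S*(8)=92.5443
t_7: node(7,0) S=63.4301 payoff=53.2699 vs cont=52.5495 → 53.2699 [stop]  node(7,1) S=81.5953 payoff=35.1047 vs cont=34.3843 → 35.1047 [stop]  node(7,2) S=104.9626 payoff=11.7374 vs cont=15.0651 → 15.0651 [wait]  node(7,3) S=135.0218 payoff=0.0000 vs cont=2.9781 → 2.9781 [wait]  node(7,4) S=173.6894 payoff=0.0000 vs cont=0.0000 → 0.0000 [wait]  node(7,5) S=223.4307 payoff=0.0000 vs cont=0.0000 → 0.0000 [wait]  node(7,6) S=287.4170 payoff=0.0000 vs cont=0.0000 → 0.0000 [wait]  node(7,7) S=369.7276 payoff=0.0000 vs cont=0.0000 → 0.0000 [wait]  ⇒ S*(7)=81.5953
t_6: node(6,0) S=71.9416 payoff=44.7584 vs cont=44.0380 → 44.7584 [stop]  node(6,1) S=92.5443 payoff=24.1557 vs cont=25.0663 → 25.0663 [wait]  node(6,2) S=119.0472 payoff=0.0000 vs cont=9.0480 → 9.0480 [wait]  node(6,3) S=153.1400 payoff=0.0000 vs cont=1.5001 → 1.5001 [wait]  node(6,4) S=196.9963 payoff=0.0000 vs cont=0.0000 → 0.0000 [wait]  node(6,5) S=253.4123 payoff=0.0000 vs cont=0.0000 → 0.0000 [wait]  node(6,6) S=325.9847 payoff=0.0000 vs cont=0.0000 → 0.0000 [wait]  ⇒ S*(6)=71.9416
t_5: node(5,0) S=81.5953 payoff=35.1047 vs cont=34.8306 → 35.1047 [stop]  node(5,1) S=104.9626 payoff=11.7374 vs cont=17.0607 → 17.0607 [wait]  node(5,2) S=135.0218 payoff=0.0000 vs cont=5.2928 → 5.2928 [wait]  node(5,3) S=173.6894 payoff=0.0000 vs cont=0.7556 → 0.7556 [wait]  node(5,4) S=223.4307 payoff=0.0000 vs cont=0.0000 → 0.0000 [wait]  node(5,5) S=287.4170 payoff=0.0000 vs cont=0.0000 → 0.0000 [wait]  ⇒ S*(5)=81.5953
t_4: node(4,0) S=92.5443 payoff=24.1557 vs cont=26.0443 → 26.0443 [wait]  node(4,1) S=119.0472 payoff=0.0000 vs cont=11.1877 → 11.1877 [wait]  node(4,2) S=153.1400 payoff=0.0000 vs cont=3.0364 → 3.0364 [wait]  node(4,3) S=196.9963 payoff=0.0000 vs cont=0.3806 → 0.3806 [wait]  node(4,4) S=253.4123 payoff=0.0000 vs cont=0.0000 → 0.0000 [wait]  ⇒ S*(4)=-
t_3: node(3,0) S=104.9626 payoff=11.7374 vs cont=18.6020 → 18.6020 [wait]  node(3,1) S=135.0218 payoff=0.0000 vs cont=7.1235 → 7.1235 [wait]  node(3,2) S=173.6894 payoff=0.0000 vs cont=1.7160 → 1.7160 [wait]  node(3,3) S=223.4307 payoff=0.0000 vs cont=0.1917 → 0.1917 [wait]  ⇒ S*(3)=-
t_2: node(2,0) S=119.0472 payoff=0.0000 vs cont=12.8614 → 12.8614 [wait]  node(2,1) S=153.1400 payoff=0.0000 vs cont=4.4292 → 4.4292 [wait]  node(2,2) S=196.9963 payoff=0.0000 vs cont=0.9583 → 0.9583 [wait]  ⇒ S*(2)=-
t_1: node(1,0) S=135.0218 payoff=0.0000 vs cont=8.6492 → 8.6492 [wait]  node(1,1) S=173.6894 payoff=0.0000 vs cont=2.7007 → 2.7007 [wait]  ⇒ S*(1)=-
t_0: node(0,0) S=153.1400 payoff=0.0000 vs cont=5.6804 → 5.6804 [wait]  ⇒ S*(0)=-

price = 5.6804
boundary = - - - - - 81.5953 71.9416 81.5953 92.5443
tree:
5.6804
8.6492 2.7007
12.8614 4.4292 0.9583
18.6020 7.1235 1.7160 0.1917
26.0443 11.1877 3.0364 0.3806 0.0000
35.1047 17.0607 5.2928 0.7556 0.0000 0.0000
44.7584 25.0663 9.0480 1.5001 0.0000 0.0000 0.0000
53.2699 35.1047 15.0651 2.9781 0.0000 0.0000 0.0000 0.0000
60.7744 44.7584 24.1557 5.9123 0.0000 0.0000 0.0000 0.0000 0.0000
67.3910 53.2699 35.1047 11.7374 0.0000 0.0000 0.0000 0.0000 0.0000 0.0000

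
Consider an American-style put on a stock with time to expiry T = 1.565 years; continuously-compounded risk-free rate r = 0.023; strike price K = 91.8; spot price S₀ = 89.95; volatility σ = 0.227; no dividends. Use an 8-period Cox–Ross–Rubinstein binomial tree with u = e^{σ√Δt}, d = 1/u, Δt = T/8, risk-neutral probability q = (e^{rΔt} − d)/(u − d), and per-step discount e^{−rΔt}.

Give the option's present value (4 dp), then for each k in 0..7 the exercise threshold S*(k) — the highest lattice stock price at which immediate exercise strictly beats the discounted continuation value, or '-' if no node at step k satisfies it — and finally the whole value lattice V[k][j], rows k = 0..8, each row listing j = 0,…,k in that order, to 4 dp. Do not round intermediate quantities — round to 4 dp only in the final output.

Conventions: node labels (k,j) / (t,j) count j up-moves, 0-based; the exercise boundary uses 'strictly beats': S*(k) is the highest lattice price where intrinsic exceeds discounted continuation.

params: Δt=0.19562 u=1.10561 d=0.90447 q=0.49734 e^(-rΔt)=0.99551
t_8 payoffs: 51.5123 42.5530 31.6013 18.2142 1.8500 0.0000 0.0000 0.0000 0.0000
t_7: node(7,0) S=44.5426 payoff=47.2574 vs cont=46.8452 → 47.2574 [stop]  node(7,1) S=54.4482 payoff=37.3518 vs cont=36.9397 → 37.3518 [stop]  node(7,2) S=66.5565 payoff=25.2435 vs cont=24.8314 → 25.2435 [stop]  node(7,3) S=81.3575 payoff=10.4425 vs cont=10.0304 → 10.4425 [stop]  node(7,4) S=99.4500 payoff=0.0000 vs cont=0.9257 → 0.9257 [wait]  node(7,5) S=121.5660 payoff=0.0000 vs cont=0.0000 → 0.0000 [wait]  node(7,6) S=148.6001 payoff=0.0000 vs cont=0.0000 → 0.0000 [wait]  node(7,7) S=181.6462 payoff=0.0000 vs cont=0.0000 → 0.0000 [wait]  ⇒ S*(7)=81.3575
t_6: node(6,0) S=49.2470 payoff=42.5530 vs cont=42.1409 → 42.5530 [stop]  node(6,1) S=60.1987 payoff=31.6013 vs cont=31.1892 → 31.6013 [stop]  node(6,2) S=73.5858 payoff=18.2142 vs cont=17.8021 → 18.2142 [stop]  node(6,3) S=89.9500 payoff=1.8500 vs cont=5.6838 → 5.6838 [wait]  node(6,4) S=109.9533 payoff=0.0000 vs cont=0.4632 → 0.4632 [wait]  node(6,5) S=134.4050 payoff=0.0000 vs cont=0.0000 → 0.0000 [wait]  node(6,6) S=164.2944 payoff=0.0000 vs cont=0.0000 → 0.0000 [wait]  ⇒ S*(6)=73.5858
t_5: node(5,0) S=54.4482 payoff=37.3518 vs cont=36.9397 → 37.3518 [stop]  node(5,1) S=66.5565 payoff=25.2435 vs cont=24.8314 → 25.2435 [stop]  node(5,2) S=81.3575 payoff=10.4425 vs cont=11.9285 → 11.9285 [wait]  node(5,3) S=99.4500 payoff=0.0000 vs cont=3.0735 → 3.0735 [wait]  node(5,4) S=121.5660 payoff=0.0000 vs cont=0.2318 → 0.2318 [wait]  node(5,5) S=148.6001 payoff=0.0000 vs cont=0.0000 → 0.0000 [wait]  ⇒ S*(5)=66.5565
t_4: node(4,0) S=60.1987 payoff=31.6013 vs cont=31.1892 → 31.6013 [stop]  node(4,1) S=73.5858 payoff=18.2142 vs cont=18.5378 → 18.5378 [wait]  node(4,2) S=89.9500 payoff=1.8500 vs cont=7.4908 → 7.4908 [wait]  node(4,3) S=109.9533 payoff=0.0000 vs cont=1.6528 → 1.6528 [wait]  node(4,4) S=134.4050 payoff=0.0000 vs cont=0.1160 → 0.1160 [wait]  ⇒ S*(4)=60.1987
t_3: node(3,0) S=66.5565 payoff=25.2435 vs cont=24.9916 → 25.2435 [stop]  node(3,1) S=81.3575 payoff=10.4425 vs cont=12.9851 → 12.9851 [wait]  node(3,2) S=99.4500 payoff=0.0000 vs cont=4.5667 → 4.5667 [wait]  node(3,3) S=121.5660 payoff=0.0000 vs cont=0.8845 → 0.8845 [wait]  ⇒ S*(3)=66.5565
t_2: node(2,0) S=73.5858 payoff=18.2142 vs cont=19.0610 → 19.0610 [wait]  node(2,1) S=89.9500 payoff=1.8500 vs cont=8.7588 → 8.7588 [wait]  node(2,2) S=109.9533 payoff=0.0000 vs cont=2.7231 → 2.7231 [wait]  ⇒ S*(2)=-
t_1: node(1,0) S=81.3575 payoff=10.4425 vs cont=13.8747 → 13.8747 [wait]  node(1,1) S=99.4500 payoff=0.0000 vs cont=5.7312 → 5.7312 [wait]  ⇒ S*(1)=-
t_0: node(0,0) S=89.9500 payoff=1.8500 vs cont=9.7805 → 9.7805 [wait]  ⇒ S*(0)=-

price = 9.7805
boundary = - - - 66.5565 60.1987 66.5565 73.5858 81.3575
tree:
9.7805
13.8747 5.7312
19.0610 8.7588 2.7231
25.2435 12.9851 4.5667 0.8845
31.6013 18.5378 7.4908 1.6528 0.1160
37.3518 25.2435 11.9285 3.0735 0.2318 0.0000
42.5530 31.6013 18.2142 5.6838 0.4632 0.0000 0.0000
47.2574 37.3518 25.2435 10.4425 0.9257 0.0000 0.0000 0.0000
51.5123 42.5530 31.6013 18.2142 1.8500 0.0000 0.0000 0.0000 0.0000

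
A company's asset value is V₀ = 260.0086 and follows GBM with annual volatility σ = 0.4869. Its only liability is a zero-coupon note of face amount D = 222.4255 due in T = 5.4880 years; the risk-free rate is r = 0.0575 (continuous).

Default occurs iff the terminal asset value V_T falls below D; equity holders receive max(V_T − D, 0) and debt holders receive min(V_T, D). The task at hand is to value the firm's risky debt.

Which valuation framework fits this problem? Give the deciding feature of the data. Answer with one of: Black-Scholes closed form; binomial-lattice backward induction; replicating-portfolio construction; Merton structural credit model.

Key observation: the asked-for credit quantity lives on the firm's capital structure — asset value, asset volatility, debt face 222.4255 — which is the structural model's domain.

framework: Merton structural credit model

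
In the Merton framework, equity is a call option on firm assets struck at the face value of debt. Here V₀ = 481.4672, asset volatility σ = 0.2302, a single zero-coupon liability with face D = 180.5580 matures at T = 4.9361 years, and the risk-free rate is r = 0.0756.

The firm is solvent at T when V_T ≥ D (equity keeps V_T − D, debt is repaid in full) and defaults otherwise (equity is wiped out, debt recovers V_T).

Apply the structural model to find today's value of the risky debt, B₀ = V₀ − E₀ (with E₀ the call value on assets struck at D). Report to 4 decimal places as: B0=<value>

B0=124.1699

Work the structural quantities from V₀ = 481.4672 against face 180.5580:
d₁ = [ln(V₀/D) + (r + σ²/2)T] / (σ√T)
   = [ln(481.4672/180.5580) + (0.0756 + 0.5·0.2302²)·4.9361] / (0.2302·√4.9361)
   = [0.980786 + 0.503956] / 0.511443 = 2.903045
d₂ = d₁ − σ√T = 2.903045 − 0.511443 = 2.391602
N(d₁) = 0.998152,  N(d₂) = 0.991612,  e^(−rT) = 0.688549
E₀ = V₀·N(d₁) − D·e^(−rT)·N(d₂)
   = 481.4672·0.998152 − 180.5580·0.688549·0.991612 = 357.297336
B₀ = V₀ − E₀ = 481.4672 − 357.297336 = 124.169864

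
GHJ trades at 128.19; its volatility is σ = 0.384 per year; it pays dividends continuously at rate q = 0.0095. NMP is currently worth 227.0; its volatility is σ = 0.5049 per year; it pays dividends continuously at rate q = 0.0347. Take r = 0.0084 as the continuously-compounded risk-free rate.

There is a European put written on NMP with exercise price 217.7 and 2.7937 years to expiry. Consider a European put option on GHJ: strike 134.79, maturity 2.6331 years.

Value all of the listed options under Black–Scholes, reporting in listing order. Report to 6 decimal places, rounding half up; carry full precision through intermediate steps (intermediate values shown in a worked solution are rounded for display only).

price(NMP put K=217.7) = 71.798622
price(GHJ put K=134.79) = 34.936756

[NMP put K=217.7]
σ√T = 0.5049·√2.7937 = 0.843908
d₁ = (ln(S/K) + (r−q+σ²/2)T) / (σ√T) = (ln(227.0/217.7) + (0.0084−0.0347+0.5049²/2)·2.7937) / 0.843908 = (0.041832 + 0.282616) / 0.843908 = 0.384459
d₂ = d₁ − σ√T = 0.384459 − 0.843908 = -0.459449
e^{−rT} = 0.976806
e^{−qT} = 0.907609
N(−d₁) = 0.350319,  N(−d₂) = 0.677044
price = K·e^{−rT}·N(−d₂) − S·e^{−qT}·N(−d₁) = 143.973905 − 72.175284 = 71.798622
[GHJ put K=134.79]
σ√T = 0.384·√2.6331 = 0.623110
d₁ = (ln(S/K) + (r−q+σ²/2)T) / (σ√T) = (ln(128.19/134.79) + (0.0084−0.0095+0.384²/2)·2.6331) / 0.623110 = (-0.050204 + 0.191237) / 0.623110 = 0.226336
d₂ = d₁ − σ√T = 0.226336 − 0.623110 = -0.396774
e^{−rT} = 0.978125
e^{−qT} = 0.975296
N(−d₁) = 0.410470,  N(−d₂) = 0.654233
price = K·e^{−rT}·N(−d₂) − S·e^{−qT}·N(−d₁) = 86.255021 − 51.318265 = 34.936756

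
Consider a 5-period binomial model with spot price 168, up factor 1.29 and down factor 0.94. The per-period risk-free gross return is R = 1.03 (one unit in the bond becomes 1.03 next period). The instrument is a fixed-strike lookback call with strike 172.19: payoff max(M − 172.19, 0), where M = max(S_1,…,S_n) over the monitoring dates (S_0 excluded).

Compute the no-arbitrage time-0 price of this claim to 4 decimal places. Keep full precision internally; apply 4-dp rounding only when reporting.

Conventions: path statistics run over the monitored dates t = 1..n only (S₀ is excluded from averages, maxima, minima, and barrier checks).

Risk-neutral up-probability p* = (R−d)/(u−d) = (1.03−0.94)/(1.29−0.94) = 0.2571; the claim prices as the p*-weighted sum of path payoffs discounted by R^5.
Enumerate all 2^5 = 32 price paths (U = up ×1.29, D = down ×0.94); each path with k up-moves has probability p*^k·(1−p*)^(5−k).
DDDDD: M=157.9200, payoff=0.0000, prob=0.226218
UDDDD: M=216.7200, payoff=44.5300, prob=0.078306
DUDDD: M=203.7168, payoff=31.5268, prob=0.078306
UUDDD: M=279.5688, payoff=107.3788, prob=0.027106
DDUDD: M=191.4938, payoff=19.3038, prob=0.078306
UDUDD: M=262.7947, payoff=90.6047, prob=0.027106
DUUDD: M=262.7947, payoff=90.6047, prob=0.027106
UUUDD: M=360.6438, payoff=188.4538, prob=0.009383
DDDUD: M=180.0042, payoff=7.8142, prob=0.078306
UDDUD: M=247.0270, payoff=74.8370, prob=0.027106
DUDUD: M=247.0270, payoff=74.8370, prob=0.027106
UUDUD: M=339.0051, payoff=166.8151, prob=0.009383
DDUUD: M=247.0270, payoff=74.8370, prob=0.027106
UDUUD: M=339.0051, payoff=166.8151, prob=0.009383
DUUUD: M=339.0051, payoff=166.8151, prob=0.009383
UUUUD: M=465.2304, payoff=293.0404, prob=0.003248
DDDDU: M=169.2039, payoff=0.0000, prob=0.078306
UDDDU: M=232.2054, payoff=60.0154, prob=0.027106
DUDDU: M=232.2054, payoff=60.0154, prob=0.027106
UUDDU: M=318.6648, payoff=146.4748, prob=0.009383
DDUDU: M=232.2054, payoff=60.0154, prob=0.027106
UDUDU: M=318.6648, payoff=146.4748, prob=0.009383
DUUDU: M=318.6648, payoff=146.4748, prob=0.009383
UUUDU: M=437.3166, payoff=265.1266, prob=0.003248
DDDUU: M=232.2054, payoff=60.0154, prob=0.027106
UDDUU: M=318.6648, payoff=146.4748, prob=0.009383
DUDUU: M=318.6648, payoff=146.4748, prob=0.009383
UUDUU: M=437.3166, payoff=265.1266, prob=0.003248
DDUUU: M=318.6648, payoff=146.4748, prob=0.009383
UDUUU: M=437.3166, payoff=265.1266, prob=0.003248
DUUUU: M=437.3166, payoff=265.1266, prob=0.003248
UUUUU: M=600.1473, payoff=427.9573, prob=0.001124
Price = Σ prob·payoff / R^5 = 48.081608 / 1.159274 = 41.4756

price = 41.4756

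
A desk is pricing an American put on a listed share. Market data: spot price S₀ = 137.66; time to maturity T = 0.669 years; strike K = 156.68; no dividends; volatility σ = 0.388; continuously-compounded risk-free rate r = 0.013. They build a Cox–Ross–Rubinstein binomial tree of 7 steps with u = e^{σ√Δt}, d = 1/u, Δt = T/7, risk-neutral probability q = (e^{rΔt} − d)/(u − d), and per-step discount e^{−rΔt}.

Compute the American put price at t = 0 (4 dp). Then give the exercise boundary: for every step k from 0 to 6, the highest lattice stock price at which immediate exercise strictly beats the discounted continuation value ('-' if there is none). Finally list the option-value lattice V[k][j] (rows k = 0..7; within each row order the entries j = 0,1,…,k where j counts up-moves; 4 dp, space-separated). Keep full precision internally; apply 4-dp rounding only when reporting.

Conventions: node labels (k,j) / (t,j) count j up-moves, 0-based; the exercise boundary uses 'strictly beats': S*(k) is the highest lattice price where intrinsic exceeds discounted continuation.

price = 28.4677
boundary = - - - 96.0569 108.2983 122.0997 137.6600
tree:
28.4677
38.0281 17.9847
48.9983 26.0133 9.1659
60.6231 36.2892 14.7337 3.0413
71.4808 48.3817 23.0305 5.6101 0.2126
81.1112 60.6231 34.5803 10.3363 0.4057 0.0000
89.6531 71.4808 48.3817 19.0200 0.7740 0.0000 0.0000
97.2294 81.1112 60.6231 34.5803 1.4767 0.0000 0.0000 0.0000

params: Δt=0.09557 u=1.12744 d=0.88697 q=0.47522 e^(-rΔt)=0.99876
t_7 payoffs: 97.2294 81.1112 60.6231 34.5803 1.4767 0.0000 0.0000 0.0000
t_6: node(6,0) S=67.0269 payoff=89.6531 vs cont=89.4585 → 89.6531 [stop]  node(6,1) S=85.1992 payoff=71.4808 vs cont=71.2863 → 71.4808 [stop]  node(6,2) S=108.2983 payoff=48.3817 vs cont=48.1872 → 48.3817 [stop]  node(6,3) S=137.6600 payoff=19.0200 vs cont=18.8255 → 19.0200 [stop]  node(6,4) S=174.9822 payoff=0.0000 vs cont=0.7740 → 0.7740 [wait]  node(6,5) S=222.4232 payoff=0.0000 vs cont=0.0000 → 0.0000 [wait]  node(6,6) S=282.7263 payoff=0.0000 vs cont=0.0000 → 0.0000 [wait]  ⇒ S*(6)=137.6600
t_5: node(5,0) S=75.5688 payoff=81.1112 vs cont=80.9167 → 81.1112 [stop]  node(5,1) S=96.0569 payoff=60.6231 vs cont=60.4286 → 60.6231 [stop]  node(5,2) S=122.0997 payoff=34.5803 vs cont=34.3857 → 34.5803 [stop]  node(5,3) S=155.2033 payoff=1.4767 vs cont=10.3363 → 10.3363 [wait]  node(5,4) S=197.2818 payoff=0.0000 vs cont=0.4057 → 0.4057 [wait]  node(5,5) S=250.7686 payoff=0.0000 vs cont=0.0000 → 0.0000 [wait]  ⇒ S*(5)=122.0997
t_4: node(4,0) S=85.1992 payoff=71.4808 vs cont=71.2863 → 71.4808 [stop]  node(4,1) S=108.2983 payoff=48.3817 vs cont=48.1872 → 48.3817 [stop]  node(4,2) S=137.6600 payoff=19.0200 vs cont=23.0305 → 23.0305 [wait]  node(4,3) S=174.9822 payoff=0.0000 vs cont=5.6101 → 5.6101 [wait]  node(4,4) S=222.4232 payoff=0.0000 vs cont=0.2126 → 0.2126 [wait]  ⇒ S*(4)=108.2983
t_3: node(3,0) S=96.0569 payoff=60.6231 vs cont=60.4286 → 60.6231 [stop]  node(3,1) S=122.0997 payoff=34.5803 vs cont=36.2892 → 36.2892 [wait]  node(3,2) S=155.2033 payoff=1.4767 vs cont=14.7337 → 14.7337 [wait]  node(3,3) S=197.2818 payoff=0.0000 vs cont=3.0413 → 3.0413 [wait]  ⇒ S*(3)=96.0569
t_2: node(2,0) S=108.2983 payoff=48.3817 vs cont=48.9983 → 48.9983 [wait]  node(2,1) S=137.6600 payoff=19.0200 vs cont=26.0133 → 26.0133 [wait]  node(2,2) S=174.9822 payoff=0.0000 vs cont=9.1659 → 9.1659 [wait]  ⇒ S*(2)=-
t_1: node(1,0) S=122.0997 payoff=34.5803 vs cont=38.0281 → 38.0281 [wait]  node(1,1) S=155.2033 payoff=1.4767 vs cont=17.9847 → 17.9847 [wait]  ⇒ S*(1)=-
t_0: node(0,0) S=137.6600 payoff=19.0200 vs cont=28.4677 → 28.4677 [wait]  ⇒ S*(0)=-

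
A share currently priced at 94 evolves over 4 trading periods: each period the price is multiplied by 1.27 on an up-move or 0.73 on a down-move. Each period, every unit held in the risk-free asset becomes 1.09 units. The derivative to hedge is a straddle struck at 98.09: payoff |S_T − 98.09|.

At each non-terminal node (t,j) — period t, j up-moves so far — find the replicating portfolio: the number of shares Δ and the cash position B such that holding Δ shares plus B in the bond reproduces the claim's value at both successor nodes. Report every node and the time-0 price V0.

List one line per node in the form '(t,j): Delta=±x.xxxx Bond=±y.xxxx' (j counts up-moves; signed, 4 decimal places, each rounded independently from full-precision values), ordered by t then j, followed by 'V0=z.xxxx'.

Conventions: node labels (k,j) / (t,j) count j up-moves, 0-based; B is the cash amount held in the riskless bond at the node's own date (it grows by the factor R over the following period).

The replicating-portfolio and risk-neutral prices coincide; use p* = (1.09−0.73)/(1.27−0.73) = 0.6667 for the latter.
Expiry values: V(4,0)=71.3957, V(4,1)=51.6492, V(4,2)=17.2956, V(4,3)=42.4700, V(4,4)=146.4460
(3,0): S=36.5676. Δ = (V_up−V_dn)/(S_up−S_dn) = (51.6492−71.3957)/(46.4408−26.6943) = -1.0000. V = [p*·51.6492 + (1−p*)·71.3957]/1.09 = 53.4232. B = V − Δ·S = 89.9908.
(3,1): S=63.6176. Δ = (V_up−V_dn)/(S_up−S_dn) = (17.2956−51.6492)/(80.7944−46.4408) = -1.0000. V = [p*·17.2956 + (1−p*)·51.6492]/1.09 = 26.3732. B = V − Δ·S = 89.9908.
(3,2): S=110.6772. Δ = (V_up−V_dn)/(S_up−S_dn) = (42.4700−17.2956)/(140.5600−80.7944) = 0.4212. V = [p*·42.4700 + (1−p*)·17.2956]/1.09 = 31.2647. B = V − Δ·S = -15.3545.
(3,3): S=192.5480. Δ = (V_up−V_dn)/(S_up−S_dn) = (146.4460−42.4700)/(244.5360−140.5600) = 1.0000. V = [p*·146.4460 + (1−p*)·42.4700]/1.09 = 102.5572. B = V − Δ·S = -89.9908.
(2,0): S=50.0926. Δ = (V_up−V_dn)/(S_up−S_dn) = (26.3732−53.4232)/(63.6176−36.5676) = -1.0000. V = [p*·26.3732 + (1−p*)·53.4232]/1.09 = 32.4678. B = V − Δ·S = 82.5604.
(2,1): S=87.1474. Δ = (V_up−V_dn)/(S_up−S_dn) = (31.2647−26.3732)/(110.6772−63.6176) = 0.1039. V = [p*·31.2647 + (1−p*)·26.3732]/1.09 = 27.1874. B = V − Δ·S = 18.1290.
(2,2): S=151.6126. Δ = (V_up−V_dn)/(S_up−S_dn) = (102.5572−31.2647)/(192.5480−110.6772) = 0.8708. V = [p*·102.5572 + (1−p*)·31.2647]/1.09 = 72.2872. B = V − Δ·S = -59.7358.
(1,0): S=68.6200. Δ = (V_up−V_dn)/(S_up−S_dn) = (27.1874−32.4678)/(87.1474−50.0926) = -0.1425. V = [p*·27.1874 + (1−p*)·32.4678]/1.09 = 26.5574. B = V − Δ·S = 36.3359.
(1,1): S=119.3800. Δ = (V_up−V_dn)/(S_up−S_dn) = (72.2872−27.1874)/(151.6126−87.1474) = 0.6996. V = [p*·72.2872 + (1−p*)·27.1874]/1.09 = 52.5265. B = V − Δ·S = -30.9916.
(0,0): S=94.0000. Δ = (V_up−V_dn)/(S_up−S_dn) = (52.5265−26.5574)/(119.3800−68.6200) = 0.5116. V = [p*·52.5265 + (1−p*)·26.5574]/1.09 = 40.2478. B = V − Δ·S = -7.8432.
As a check, the time-0 holding Δ(0,0)·S0 + B(0,0) comes to 40.2478 — exactly V0.

(0,0): Delta=0.5116 Bond=-7.8432
(1,0): Delta=-0.1425 Bond=36.3359
(1,1): Delta=0.6996 Bond=-30.9916
(2,0): Delta=-1.0000 Bond=82.5604
(2,1): Delta=0.1039 Bond=18.1290
(2,2): Delta=0.8708 Bond=-59.7358
(3,0): Delta=-1.0000 Bond=89.9908
(3,1): Delta=-1.0000 Bond=89.9908
(3,2): Delta=0.4212 Bond=-15.3545
(3,3): Delta=1.0000 Bond=-89.9908
V0=40.2478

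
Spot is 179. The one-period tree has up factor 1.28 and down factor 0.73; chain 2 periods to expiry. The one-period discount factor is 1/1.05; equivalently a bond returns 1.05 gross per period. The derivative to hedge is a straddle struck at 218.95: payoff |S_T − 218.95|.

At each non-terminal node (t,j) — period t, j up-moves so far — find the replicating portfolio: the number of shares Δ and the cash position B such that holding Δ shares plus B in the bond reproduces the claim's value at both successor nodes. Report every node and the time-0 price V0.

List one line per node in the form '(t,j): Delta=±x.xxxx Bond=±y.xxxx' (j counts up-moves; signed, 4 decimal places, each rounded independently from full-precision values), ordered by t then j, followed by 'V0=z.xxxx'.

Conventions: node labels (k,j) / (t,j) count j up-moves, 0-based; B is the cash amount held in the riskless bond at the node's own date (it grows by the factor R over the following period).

(0,0): Delta=-0.1634 Bond=94.4762
(1,0): Delta=-1.0000 Bond=208.5238
(1,1): Delta=0.1796 Bond=20.6235
V0=65.2348

No-arbitrage ⇒ martingale measure with p* = (R−d)/(u−d) = 0.5818.
Expiry values: V(2,0)=123.5609, V(2,1)=51.6924, V(2,2)=74.3236
  t=1,j=0: stock 130.6700 → up 167.2576 (V=51.6924), down 95.3891 (V=123.5609). Price 77.8538; hedge Δ=-1.0000, bond B=208.5238.
  t=1,j=1: stock 229.1200 → up 293.2736 (V=74.3236), down 167.2576 (V=51.6924). Price 61.7711; hedge Δ=0.1796, bond B=20.6235.
  t=0,j=0: stock 179.0000 → up 229.1200 (V=61.7711), down 130.6700 (V=77.8538). Price 65.2348; hedge Δ=-0.1634, bond B=94.4762.
As a check, the time-0 holding Δ(0,0)·S0 + B(0,0) comes to 65.2348 — exactly V0.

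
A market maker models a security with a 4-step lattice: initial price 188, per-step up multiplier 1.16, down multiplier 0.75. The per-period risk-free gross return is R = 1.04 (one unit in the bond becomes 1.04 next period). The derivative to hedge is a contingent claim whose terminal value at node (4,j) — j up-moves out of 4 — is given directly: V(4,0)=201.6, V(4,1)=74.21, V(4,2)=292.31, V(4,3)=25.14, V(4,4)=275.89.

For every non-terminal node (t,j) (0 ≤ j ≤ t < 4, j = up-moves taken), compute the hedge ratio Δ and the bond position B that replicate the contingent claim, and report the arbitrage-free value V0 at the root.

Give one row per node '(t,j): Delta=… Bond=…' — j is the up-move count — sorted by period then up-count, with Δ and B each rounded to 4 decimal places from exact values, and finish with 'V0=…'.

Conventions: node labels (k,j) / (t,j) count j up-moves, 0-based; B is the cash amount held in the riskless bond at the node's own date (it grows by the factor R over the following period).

No-arbitrage ⇒ martingale measure with p* = (R−d)/(u−d) = 0.7073.
Terminal payoffs: V(4,0)=201.6000, V(4,1)=74.2100, V(4,2)=292.3100, V(4,3)=25.1400, V(4,4)=275.8900
  t=3,j=0: stock 79.3125 → up 92.0025 (V=74.2100), down 59.4844 (V=201.6000). Price 107.2066; hedge Δ=-3.9175, bond B=417.9139.
  t=3,j=1: stock 122.6700 → up 142.2972 (V=292.3100), down 92.0025 (V=74.2100). Price 219.6883; hedge Δ=4.3364, bond B=-312.2629.
  t=3,j=2: stock 189.7296 → up 220.0863 (V=25.1400), down 142.2972 (V=292.3100). Price 99.3616; hedge Δ=-3.4345, bond B=750.9958.
  t=3,j=3: stock 293.4484 → up 340.4002 (V=275.8900), down 220.0863 (V=25.1400). Price 194.7113; hedge Δ=2.0841, bond B=-416.8741.
  t=2,j=0: stock 105.7500 → up 122.6700 (V=219.6883), down 79.3125 (V=107.2066). Price 179.5835; hedge Δ=2.5943, bond B=-94.7621.
  t=2,j=1: stock 163.5600 → up 189.7296 (V=99.3616), down 122.6700 (V=219.6883). Price 129.4031; hedge Δ=-1.7943, bond B=422.8828.
  t=2,j=2: stock 252.9728 → up 293.4484 (V=194.7113), down 189.7296 (V=99.3616). Price 160.3885; hedge Δ=0.9193, bond B=-72.1716.
  t=1,j=0: stock 141.0000 → up 163.5600 (V=129.4031), down 105.7500 (V=179.5835). Price 138.5481; hedge Δ=-0.8680, bond B=260.9394.
  t=1,j=1: stock 218.0800 → up 252.9728 (V=160.3885), down 163.5600 (V=129.4031). Price 145.4996; hedge Δ=0.3465, bond B=69.9253.
  t=0,j=0: stock 188.0000 → up 218.0800 (V=145.4996), down 141.0000 (V=138.5481). Price 137.9472; hedge Δ=0.0902, bond B=120.9922.
As a check, the time-0 holding Δ(0,0)·S0 + B(0,0) comes to 137.9472 — exactly V0.

(0,0): Delta=0.0902 Bond=120.9922
(1,0): Delta=-0.8680 Bond=260.9394
(1,1): Delta=0.3465 Bond=69.9253
(2,0): Delta=2.5943 Bond=-94.7621
(2,1): Delta=-1.7943 Bond=422.8828
(2,2): Delta=0.9193 Bond=-72.1716
(3,0): Delta=-3.9175 Bond=417.9139
(3,1): Delta=4.3364 Bond=-312.2629
(3,2): Delta=-3.4345 Bond=750.9958
(3,3): Delta=2.0841 Bond=-416.8741
V0=137.9472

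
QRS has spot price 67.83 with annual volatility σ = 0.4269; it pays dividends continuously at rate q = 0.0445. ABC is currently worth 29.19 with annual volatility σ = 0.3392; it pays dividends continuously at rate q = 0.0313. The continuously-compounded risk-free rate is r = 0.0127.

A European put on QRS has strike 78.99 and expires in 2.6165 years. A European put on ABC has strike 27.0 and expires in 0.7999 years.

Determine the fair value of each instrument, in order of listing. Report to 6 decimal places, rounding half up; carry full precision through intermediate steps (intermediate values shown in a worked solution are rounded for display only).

[QRS put K=78.99]
σ√T = 0.4269·√2.6165 = 0.690536
d₁ = (ln(S/K) + (r−q+σ²/2)T) / (σ√T) = (ln(67.83/78.99) + (0.0127−0.0445+0.4269²/2)·2.6165) / 0.690536 = (-0.152317 + 0.155216) / 0.690536 = 0.004198
d₂ = d₁ − σ√T = 0.004198 − 0.690536 = -0.686338
e^{−rT} = 0.967316
e^{−qT} = 0.890089
N(−d₁) = 0.498325,  N(−d₂) = 0.753750
price = K·e^{−rT}·N(−d₂) − S·e^{−qT}·N(−d₁) = 57.592788 − 30.086245 = 27.506544
[ABC put K=27.0]
σ√T = 0.3392·√0.7999 = 0.303371
d₁ = (ln(S/K) + (r−q+σ²/2)T) / (σ√T) = (ln(29.19/27.0) + (0.0127−0.0313+0.3392²/2)·0.7999) / 0.303371 = (0.077989 + 0.031139) / 0.303371 = 0.359719
d₂ = d₁ − σ√T = 0.359719 − 0.303371 = 0.056348
e^{−rT} = 0.989893
e^{−qT} = 0.975274
N(−d₁) = 0.359529,  N(−d₂) = 0.477532
price = K·e^{−rT}·N(−d₂) − S·e^{−qT}·N(−d₁) = 12.763057 − 10.235155 = 2.527902

price(QRS put K=78.99) = 27.506544
price(ABC put K=27.0) = 2.527902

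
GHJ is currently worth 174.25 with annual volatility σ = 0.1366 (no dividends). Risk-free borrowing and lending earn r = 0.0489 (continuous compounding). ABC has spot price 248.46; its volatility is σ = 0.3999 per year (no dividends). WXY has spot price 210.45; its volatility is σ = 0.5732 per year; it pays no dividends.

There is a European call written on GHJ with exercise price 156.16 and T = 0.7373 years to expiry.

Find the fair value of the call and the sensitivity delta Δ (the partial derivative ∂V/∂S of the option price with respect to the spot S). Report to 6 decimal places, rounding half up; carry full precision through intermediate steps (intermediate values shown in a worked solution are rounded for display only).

σ√T = 0.1366·√0.7373 = 0.117293
d₁ = (ln(S/K) + (r+σ²/2)T) / (σ√T) = (ln(174.25/156.16) + (0.0489+0.1366²/2)·0.7373) / 0.117293 = (0.109610 + 0.042933) / 0.117293 = 1.300525
d₂ = d₁ − σ√T = 1.300525 − 0.117293 = 1.183232
e^{−rT} = 0.964588
N(d₁) = 0.903289,  N(d₂) = 0.881641
Call price V = S·N(d₁) − K·e^{−rT}·N(d₂) = 157.398190 − 132.801727 = 24.596463
Δ = N(d₁) = 0.903289

price = 24.596463
Δ = 0.903289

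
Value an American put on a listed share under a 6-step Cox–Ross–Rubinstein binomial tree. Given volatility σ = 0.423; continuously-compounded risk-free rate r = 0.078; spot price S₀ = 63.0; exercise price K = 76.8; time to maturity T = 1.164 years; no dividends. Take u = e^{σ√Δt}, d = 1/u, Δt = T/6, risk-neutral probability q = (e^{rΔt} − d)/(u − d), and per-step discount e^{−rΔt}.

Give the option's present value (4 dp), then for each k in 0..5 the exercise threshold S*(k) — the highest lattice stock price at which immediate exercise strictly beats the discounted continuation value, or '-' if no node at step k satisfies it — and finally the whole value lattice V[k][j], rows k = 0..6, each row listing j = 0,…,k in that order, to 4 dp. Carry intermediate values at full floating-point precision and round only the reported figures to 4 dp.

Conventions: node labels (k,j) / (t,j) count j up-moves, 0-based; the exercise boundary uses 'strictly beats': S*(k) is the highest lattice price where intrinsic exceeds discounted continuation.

price = 17.7424
boundary = - - 43.4022 52.2909 43.4022 52.2909
tree:
17.7424
24.8132 11.0542
33.3978 16.7939 5.5217
40.7755 24.5091 9.4168 1.7061
46.8992 33.3978 15.5563 3.4247 0.0000
51.9819 40.7755 24.5091 6.8747 0.0000 0.0000
56.2006 46.8992 33.3978 13.8000 0.0000 0.0000 0.0000

params: Δt=0.19400 u=1.20480 d=0.83001 q=0.49424 e^(-rΔt)=0.98498
t_6 payoffs: 56.2006 46.8992 33.3978 13.8000 0.0000 0.0000 0.0000
t_5: node(5,0) S=24.8181 payoff=51.9819 vs cont=50.8285 → 51.9819 [stop]  node(5,1) S=36.0245 payoff=40.7755 vs cont=39.6221 → 40.7755 [stop]  node(5,2) S=52.2909 payoff=24.5091 vs cont=23.3557 → 24.5091 [stop]  node(5,3) S=75.9023 payoff=0.8977 vs cont=6.8747 → 6.8747 [wait]  node(5,4) S=110.1751 payoff=0.0000 vs cont=0.0000 → 0.0000 [wait]  node(5,5) S=159.9235 payoff=0.0000 vs cont=0.0000 → 0.0000 [wait]  ⇒ S*(5)=52.2909
t_4: node(4,0) S=29.9008 payoff=46.8992 vs cont=45.7458 → 46.8992 [stop]  node(4,1) S=43.4022 payoff=33.3978 vs cont=32.2444 → 33.3978 [stop]  node(4,2) S=63.0000 payoff=13.8000 vs cont=15.5563 → 15.5563 [wait]  node(4,3) S=91.4470 payoff=0.0000 vs cont=3.4247 → 3.4247 [wait]  node(4,4) S=132.7388 payoff=0.0000 vs cont=0.0000 → 0.0000 [wait]  ⇒ S*(4)=43.4022
t_3: node(3,0) S=36.0245 payoff=40.7755 vs cont=39.6221 → 40.7755 [stop]  node(3,1) S=52.2909 payoff=24.5091 vs cont=24.2107 → 24.5091 [stop]  node(3,2) S=75.9023 payoff=0.8977 vs cont=9.4168 → 9.4168 [wait]  node(3,3) S=110.1751 payoff=0.0000 vs cont=1.7061 → 1.7061 [wait]  ⇒ S*(3)=52.2909
t_2: node(2,0) S=43.4022 payoff=33.3978 vs cont=32.2444 → 33.3978 [stop]  node(2,1) S=63.0000 payoff=13.8000 vs cont=16.7939 → 16.7939 [wait]  node(2,2) S=91.4470 payoff=0.0000 vs cont=5.5217 → 5.5217 [wait]  ⇒ S*(2)=43.4022
t_1: node(1,0) S=52.2909 payoff=24.5091 vs cont=24.8132 → 24.8132 [wait]  node(1,1) S=75.9023 payoff=0.8977 vs cont=11.0542 → 11.0542 [wait]  ⇒ S*(1)=-
t_0: node(0,0) S=63.0000 payoff=13.8000 vs cont=17.7424 → 17.7424 [wait]  ⇒ S*(0)=-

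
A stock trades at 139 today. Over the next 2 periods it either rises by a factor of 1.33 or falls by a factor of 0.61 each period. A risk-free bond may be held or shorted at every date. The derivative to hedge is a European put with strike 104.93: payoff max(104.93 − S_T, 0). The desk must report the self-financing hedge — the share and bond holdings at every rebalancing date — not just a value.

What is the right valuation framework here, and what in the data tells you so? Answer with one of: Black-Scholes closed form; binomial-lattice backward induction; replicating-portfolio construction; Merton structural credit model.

framework: replicating-portfolio construction

Key observation: the mandate to exhibit the hedge at every date and state singles out the replicating-portfolio construction on the 2-period tree with factors 1.33 and 0.61 from 139.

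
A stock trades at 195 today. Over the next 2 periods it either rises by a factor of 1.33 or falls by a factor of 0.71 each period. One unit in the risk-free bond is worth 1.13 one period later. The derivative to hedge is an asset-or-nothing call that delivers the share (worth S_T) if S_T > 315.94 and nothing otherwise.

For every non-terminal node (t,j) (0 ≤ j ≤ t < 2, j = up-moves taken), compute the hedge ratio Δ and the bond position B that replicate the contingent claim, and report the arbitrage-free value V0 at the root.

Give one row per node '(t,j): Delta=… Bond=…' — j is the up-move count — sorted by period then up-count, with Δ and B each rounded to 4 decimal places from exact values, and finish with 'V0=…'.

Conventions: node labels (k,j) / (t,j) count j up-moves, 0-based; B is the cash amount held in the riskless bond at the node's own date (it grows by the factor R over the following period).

(0,0): Delta=1.7104 Bond=-209.5585
(1,0): Delta=0.0000 Bond=0.0000
(1,1): Delta=2.1452 Bond=-349.5635
V0=123.9642

Arbitrage-free pricing uses the up-move probability p* = (R−d)/(u−d) = 0.6774, discounting each step at R = 1.13.
Expiry values: V(2,0)=0.0000, V(2,1)=0.0000, V(2,2)=344.9355
Node (1,0) S=138.4500: V=(p*·0.0000+(1−p*)·0.0000)/1.13=0.0000; Δ=(0.0000−0.0000)/(184.1385−98.2995)=0.0000; B=V−Δ·S=0.0000
Node (1,1) S=259.3500: V=(p*·344.9355+(1−p*)·0.0000)/1.13=206.7841; Δ=(344.9355−0.0000)/(344.9355−184.1385)=2.1452; B=V−Δ·S=-349.5635
Node (0,0) S=195.0000: V=(p*·206.7841+(1−p*)·0.0000)/1.13=123.9642; Δ=(206.7841−0.0000)/(259.3500−138.4500)=1.7104; B=V−Δ·S=-209.5585
As a check, the time-0 holding Δ(0,0)·S0 + B(0,0) comes to 123.9642 — exactly V0.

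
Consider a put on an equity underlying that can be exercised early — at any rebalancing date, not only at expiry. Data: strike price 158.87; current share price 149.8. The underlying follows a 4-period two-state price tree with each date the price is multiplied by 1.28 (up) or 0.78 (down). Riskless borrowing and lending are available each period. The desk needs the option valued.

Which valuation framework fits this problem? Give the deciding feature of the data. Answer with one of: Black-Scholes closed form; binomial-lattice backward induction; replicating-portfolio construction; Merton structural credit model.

framework: binomial-lattice backward induction

Key observation: the defining feature is the embedded early-exercise option across 4 discrete dates on the spot-149.8 tree; pricing the strike-158.87 put means working backward with an exercise test at every node.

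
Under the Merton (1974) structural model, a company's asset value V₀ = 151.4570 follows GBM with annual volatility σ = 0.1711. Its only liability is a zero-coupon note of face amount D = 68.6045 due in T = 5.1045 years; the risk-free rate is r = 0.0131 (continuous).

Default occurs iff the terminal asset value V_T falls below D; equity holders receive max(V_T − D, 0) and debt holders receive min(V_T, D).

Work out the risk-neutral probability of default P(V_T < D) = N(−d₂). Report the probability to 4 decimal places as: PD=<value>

PD=0.0213

Equity is a call on the firm's assets struck at D = 68.6045:
d₁ = [ln(V₀/D) + (r + σ²/2)T] / (σ√T)
   = [ln(151.4570/68.6045) + (0.0131 + 0.5·0.1711²)·5.1045] / (0.1711·√5.1045)
   = [0.791944 + 0.141587] / 0.386569 = 2.414915
d₂ = d₁ − σ√T = 2.414915 − 0.386569 = 2.028346
risk-neutral PD = N(−d₂) = N(-2.028346) = 0.021262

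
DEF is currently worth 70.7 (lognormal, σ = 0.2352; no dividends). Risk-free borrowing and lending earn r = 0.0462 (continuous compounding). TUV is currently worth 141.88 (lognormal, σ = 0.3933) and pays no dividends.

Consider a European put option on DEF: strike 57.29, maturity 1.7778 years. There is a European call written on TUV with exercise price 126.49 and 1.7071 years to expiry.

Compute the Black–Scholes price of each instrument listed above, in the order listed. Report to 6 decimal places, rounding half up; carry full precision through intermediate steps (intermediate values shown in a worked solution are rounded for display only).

[DEF put K=57.29]
σ√T = 0.2352·√1.7778 = 0.313602
d₁ = (ln(S/K) + (r+σ²/2)T) / (σ√T) = (ln(70.7/57.29) + (0.0462+0.2352²/2)·1.7778) / 0.313602 = (0.210319 + 0.131307) / 0.313602 = 1.089365
d₂ = d₁ − σ√T = 1.089365 − 0.313602 = 0.775763
e^{−rT} = 0.921148
N(−d₁) = 0.137997,  N(−d₂) = 0.218945
price = K·e^{−rT}·N(−d₂) − S·N(−d₁) = 11.554267 − 9.756354 = 1.797913
[TUV call K=126.49]
σ√T = 0.3933·√1.7071 = 0.513870
d₁ = (ln(S/K) + (r+σ²/2)T) / (σ√T) = (ln(141.88/126.49) + (0.0462+0.3933²/2)·1.7071) / 0.513870 = (0.114818 + 0.210899) / 0.513870 = 0.633852
d₂ = d₁ − σ√T = 0.633852 − 0.513870 = 0.119982
e^{−rT} = 0.924162
N(d₁) = 0.736911,  N(d₂) = 0.547751
price = S·N(d₁) − K·e^{−rT}·N(d₂) = 104.552977 − 64.030607 = 40.522370

price(DEF put K=57.29) = 1.797913
price(TUV call K=126.49) = 40.522370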